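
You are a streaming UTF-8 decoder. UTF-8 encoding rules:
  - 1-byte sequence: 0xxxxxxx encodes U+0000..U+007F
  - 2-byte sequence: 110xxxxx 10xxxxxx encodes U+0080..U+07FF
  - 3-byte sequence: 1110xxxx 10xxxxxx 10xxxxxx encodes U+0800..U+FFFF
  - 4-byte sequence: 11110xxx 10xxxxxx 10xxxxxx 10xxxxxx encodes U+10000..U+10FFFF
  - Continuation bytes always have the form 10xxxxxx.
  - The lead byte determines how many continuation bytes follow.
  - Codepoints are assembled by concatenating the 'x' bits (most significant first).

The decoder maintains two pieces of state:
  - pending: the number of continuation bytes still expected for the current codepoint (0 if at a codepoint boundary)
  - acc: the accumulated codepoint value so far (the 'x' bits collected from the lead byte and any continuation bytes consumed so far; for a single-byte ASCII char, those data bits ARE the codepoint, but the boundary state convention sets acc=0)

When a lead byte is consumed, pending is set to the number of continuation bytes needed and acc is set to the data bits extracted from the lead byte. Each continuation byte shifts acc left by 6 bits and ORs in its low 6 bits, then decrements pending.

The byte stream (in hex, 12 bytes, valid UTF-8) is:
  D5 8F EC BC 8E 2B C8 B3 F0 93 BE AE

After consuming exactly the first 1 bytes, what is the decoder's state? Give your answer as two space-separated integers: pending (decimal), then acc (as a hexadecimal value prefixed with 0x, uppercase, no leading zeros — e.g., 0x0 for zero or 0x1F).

Byte[0]=D5: 2-byte lead. pending=1, acc=0x15

Answer: 1 0x15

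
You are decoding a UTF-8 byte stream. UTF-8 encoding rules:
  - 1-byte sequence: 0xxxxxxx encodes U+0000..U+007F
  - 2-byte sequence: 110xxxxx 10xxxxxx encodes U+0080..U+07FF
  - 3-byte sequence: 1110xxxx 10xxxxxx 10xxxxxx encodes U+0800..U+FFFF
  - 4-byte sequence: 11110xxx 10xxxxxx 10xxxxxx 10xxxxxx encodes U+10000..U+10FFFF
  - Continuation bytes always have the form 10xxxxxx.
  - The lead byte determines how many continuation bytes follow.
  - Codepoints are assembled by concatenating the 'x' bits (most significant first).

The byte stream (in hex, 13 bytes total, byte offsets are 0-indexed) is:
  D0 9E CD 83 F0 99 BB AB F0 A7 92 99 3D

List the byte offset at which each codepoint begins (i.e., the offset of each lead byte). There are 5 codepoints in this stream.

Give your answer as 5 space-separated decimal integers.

Answer: 0 2 4 8 12

Derivation:
Byte[0]=D0: 2-byte lead, need 1 cont bytes. acc=0x10
Byte[1]=9E: continuation. acc=(acc<<6)|0x1E=0x41E
Completed: cp=U+041E (starts at byte 0)
Byte[2]=CD: 2-byte lead, need 1 cont bytes. acc=0xD
Byte[3]=83: continuation. acc=(acc<<6)|0x03=0x343
Completed: cp=U+0343 (starts at byte 2)
Byte[4]=F0: 4-byte lead, need 3 cont bytes. acc=0x0
Byte[5]=99: continuation. acc=(acc<<6)|0x19=0x19
Byte[6]=BB: continuation. acc=(acc<<6)|0x3B=0x67B
Byte[7]=AB: continuation. acc=(acc<<6)|0x2B=0x19EEB
Completed: cp=U+19EEB (starts at byte 4)
Byte[8]=F0: 4-byte lead, need 3 cont bytes. acc=0x0
Byte[9]=A7: continuation. acc=(acc<<6)|0x27=0x27
Byte[10]=92: continuation. acc=(acc<<6)|0x12=0x9D2
Byte[11]=99: continuation. acc=(acc<<6)|0x19=0x27499
Completed: cp=U+27499 (starts at byte 8)
Byte[12]=3D: 1-byte ASCII. cp=U+003D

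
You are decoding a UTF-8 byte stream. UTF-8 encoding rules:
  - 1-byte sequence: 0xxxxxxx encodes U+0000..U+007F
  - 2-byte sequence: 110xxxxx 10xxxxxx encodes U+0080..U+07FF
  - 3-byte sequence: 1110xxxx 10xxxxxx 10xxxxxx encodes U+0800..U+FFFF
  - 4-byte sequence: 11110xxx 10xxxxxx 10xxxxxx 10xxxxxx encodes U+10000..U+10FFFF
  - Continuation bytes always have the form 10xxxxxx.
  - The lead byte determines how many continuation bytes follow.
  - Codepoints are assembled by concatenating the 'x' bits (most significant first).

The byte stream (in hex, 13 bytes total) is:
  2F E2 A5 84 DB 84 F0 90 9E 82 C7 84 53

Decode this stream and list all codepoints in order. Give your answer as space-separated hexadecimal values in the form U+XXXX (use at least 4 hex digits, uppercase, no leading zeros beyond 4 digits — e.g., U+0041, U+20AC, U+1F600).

Byte[0]=2F: 1-byte ASCII. cp=U+002F
Byte[1]=E2: 3-byte lead, need 2 cont bytes. acc=0x2
Byte[2]=A5: continuation. acc=(acc<<6)|0x25=0xA5
Byte[3]=84: continuation. acc=(acc<<6)|0x04=0x2944
Completed: cp=U+2944 (starts at byte 1)
Byte[4]=DB: 2-byte lead, need 1 cont bytes. acc=0x1B
Byte[5]=84: continuation. acc=(acc<<6)|0x04=0x6C4
Completed: cp=U+06C4 (starts at byte 4)
Byte[6]=F0: 4-byte lead, need 3 cont bytes. acc=0x0
Byte[7]=90: continuation. acc=(acc<<6)|0x10=0x10
Byte[8]=9E: continuation. acc=(acc<<6)|0x1E=0x41E
Byte[9]=82: continuation. acc=(acc<<6)|0x02=0x10782
Completed: cp=U+10782 (starts at byte 6)
Byte[10]=C7: 2-byte lead, need 1 cont bytes. acc=0x7
Byte[11]=84: continuation. acc=(acc<<6)|0x04=0x1C4
Completed: cp=U+01C4 (starts at byte 10)
Byte[12]=53: 1-byte ASCII. cp=U+0053

Answer: U+002F U+2944 U+06C4 U+10782 U+01C4 U+0053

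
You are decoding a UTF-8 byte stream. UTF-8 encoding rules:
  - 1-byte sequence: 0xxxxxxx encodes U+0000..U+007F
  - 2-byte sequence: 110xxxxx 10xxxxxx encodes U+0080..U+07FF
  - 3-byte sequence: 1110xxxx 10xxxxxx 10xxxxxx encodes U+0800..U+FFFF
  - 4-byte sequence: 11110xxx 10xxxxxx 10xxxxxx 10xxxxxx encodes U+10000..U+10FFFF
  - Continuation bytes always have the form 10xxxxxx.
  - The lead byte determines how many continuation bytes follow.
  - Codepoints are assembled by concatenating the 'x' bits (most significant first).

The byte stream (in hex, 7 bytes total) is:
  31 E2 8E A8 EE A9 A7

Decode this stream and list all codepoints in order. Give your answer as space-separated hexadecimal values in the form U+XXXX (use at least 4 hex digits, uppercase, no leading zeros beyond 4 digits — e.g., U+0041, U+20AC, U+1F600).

Byte[0]=31: 1-byte ASCII. cp=U+0031
Byte[1]=E2: 3-byte lead, need 2 cont bytes. acc=0x2
Byte[2]=8E: continuation. acc=(acc<<6)|0x0E=0x8E
Byte[3]=A8: continuation. acc=(acc<<6)|0x28=0x23A8
Completed: cp=U+23A8 (starts at byte 1)
Byte[4]=EE: 3-byte lead, need 2 cont bytes. acc=0xE
Byte[5]=A9: continuation. acc=(acc<<6)|0x29=0x3A9
Byte[6]=A7: continuation. acc=(acc<<6)|0x27=0xEA67
Completed: cp=U+EA67 (starts at byte 4)

Answer: U+0031 U+23A8 U+EA67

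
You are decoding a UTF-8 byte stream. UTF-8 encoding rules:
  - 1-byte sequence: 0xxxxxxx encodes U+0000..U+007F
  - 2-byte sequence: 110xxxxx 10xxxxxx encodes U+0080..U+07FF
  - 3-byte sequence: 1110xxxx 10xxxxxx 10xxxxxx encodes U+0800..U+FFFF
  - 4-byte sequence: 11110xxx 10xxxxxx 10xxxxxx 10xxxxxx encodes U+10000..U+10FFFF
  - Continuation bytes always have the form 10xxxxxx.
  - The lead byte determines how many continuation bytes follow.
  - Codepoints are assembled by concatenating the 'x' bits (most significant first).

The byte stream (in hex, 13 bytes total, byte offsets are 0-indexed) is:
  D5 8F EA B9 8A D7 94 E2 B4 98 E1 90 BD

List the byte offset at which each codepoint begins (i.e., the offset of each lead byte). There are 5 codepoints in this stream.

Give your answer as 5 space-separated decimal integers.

Answer: 0 2 5 7 10

Derivation:
Byte[0]=D5: 2-byte lead, need 1 cont bytes. acc=0x15
Byte[1]=8F: continuation. acc=(acc<<6)|0x0F=0x54F
Completed: cp=U+054F (starts at byte 0)
Byte[2]=EA: 3-byte lead, need 2 cont bytes. acc=0xA
Byte[3]=B9: continuation. acc=(acc<<6)|0x39=0x2B9
Byte[4]=8A: continuation. acc=(acc<<6)|0x0A=0xAE4A
Completed: cp=U+AE4A (starts at byte 2)
Byte[5]=D7: 2-byte lead, need 1 cont bytes. acc=0x17
Byte[6]=94: continuation. acc=(acc<<6)|0x14=0x5D4
Completed: cp=U+05D4 (starts at byte 5)
Byte[7]=E2: 3-byte lead, need 2 cont bytes. acc=0x2
Byte[8]=B4: continuation. acc=(acc<<6)|0x34=0xB4
Byte[9]=98: continuation. acc=(acc<<6)|0x18=0x2D18
Completed: cp=U+2D18 (starts at byte 7)
Byte[10]=E1: 3-byte lead, need 2 cont bytes. acc=0x1
Byte[11]=90: continuation. acc=(acc<<6)|0x10=0x50
Byte[12]=BD: continuation. acc=(acc<<6)|0x3D=0x143D
Completed: cp=U+143D (starts at byte 10)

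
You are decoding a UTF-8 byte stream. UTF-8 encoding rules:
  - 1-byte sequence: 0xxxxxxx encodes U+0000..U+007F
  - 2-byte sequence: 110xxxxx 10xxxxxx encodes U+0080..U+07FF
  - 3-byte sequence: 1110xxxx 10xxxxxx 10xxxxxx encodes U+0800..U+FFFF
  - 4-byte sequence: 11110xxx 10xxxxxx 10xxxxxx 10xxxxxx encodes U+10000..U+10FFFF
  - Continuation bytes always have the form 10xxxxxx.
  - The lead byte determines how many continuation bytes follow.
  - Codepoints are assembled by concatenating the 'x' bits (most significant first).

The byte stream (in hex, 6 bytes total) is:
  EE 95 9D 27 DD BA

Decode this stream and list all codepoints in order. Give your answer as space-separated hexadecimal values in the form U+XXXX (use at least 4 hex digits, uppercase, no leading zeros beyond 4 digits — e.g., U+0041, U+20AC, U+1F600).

Answer: U+E55D U+0027 U+077A

Derivation:
Byte[0]=EE: 3-byte lead, need 2 cont bytes. acc=0xE
Byte[1]=95: continuation. acc=(acc<<6)|0x15=0x395
Byte[2]=9D: continuation. acc=(acc<<6)|0x1D=0xE55D
Completed: cp=U+E55D (starts at byte 0)
Byte[3]=27: 1-byte ASCII. cp=U+0027
Byte[4]=DD: 2-byte lead, need 1 cont bytes. acc=0x1D
Byte[5]=BA: continuation. acc=(acc<<6)|0x3A=0x77A
Completed: cp=U+077A (starts at byte 4)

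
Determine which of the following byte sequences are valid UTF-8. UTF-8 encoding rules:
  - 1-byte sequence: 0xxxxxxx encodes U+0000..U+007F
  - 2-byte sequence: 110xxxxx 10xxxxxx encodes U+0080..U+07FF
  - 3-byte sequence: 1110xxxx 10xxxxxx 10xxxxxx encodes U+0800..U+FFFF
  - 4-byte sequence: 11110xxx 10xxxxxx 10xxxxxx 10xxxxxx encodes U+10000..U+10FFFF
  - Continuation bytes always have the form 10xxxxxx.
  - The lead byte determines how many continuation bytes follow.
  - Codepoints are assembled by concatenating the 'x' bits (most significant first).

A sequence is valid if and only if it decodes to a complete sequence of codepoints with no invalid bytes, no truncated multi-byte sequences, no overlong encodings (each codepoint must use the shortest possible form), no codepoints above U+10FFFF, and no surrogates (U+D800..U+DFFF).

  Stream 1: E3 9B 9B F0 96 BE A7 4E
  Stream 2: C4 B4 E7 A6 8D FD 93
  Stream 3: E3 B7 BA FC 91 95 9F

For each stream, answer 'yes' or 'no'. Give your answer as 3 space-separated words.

Stream 1: decodes cleanly. VALID
Stream 2: error at byte offset 5. INVALID
Stream 3: error at byte offset 3. INVALID

Answer: yes no no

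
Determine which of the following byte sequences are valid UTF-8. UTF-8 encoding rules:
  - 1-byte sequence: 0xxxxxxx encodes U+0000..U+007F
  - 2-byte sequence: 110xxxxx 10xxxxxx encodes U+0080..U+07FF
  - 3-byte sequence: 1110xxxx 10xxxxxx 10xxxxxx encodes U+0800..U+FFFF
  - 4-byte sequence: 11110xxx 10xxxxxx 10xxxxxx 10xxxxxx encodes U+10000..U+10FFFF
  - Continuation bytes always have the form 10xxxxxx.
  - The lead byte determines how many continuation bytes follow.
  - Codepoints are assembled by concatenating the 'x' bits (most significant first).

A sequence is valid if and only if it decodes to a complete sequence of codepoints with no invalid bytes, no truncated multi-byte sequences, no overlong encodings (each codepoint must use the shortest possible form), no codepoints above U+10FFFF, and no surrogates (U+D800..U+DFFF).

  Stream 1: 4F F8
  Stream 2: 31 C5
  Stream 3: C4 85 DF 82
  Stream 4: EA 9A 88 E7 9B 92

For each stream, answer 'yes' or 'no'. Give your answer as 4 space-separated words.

Answer: no no yes yes

Derivation:
Stream 1: error at byte offset 1. INVALID
Stream 2: error at byte offset 2. INVALID
Stream 3: decodes cleanly. VALID
Stream 4: decodes cleanly. VALID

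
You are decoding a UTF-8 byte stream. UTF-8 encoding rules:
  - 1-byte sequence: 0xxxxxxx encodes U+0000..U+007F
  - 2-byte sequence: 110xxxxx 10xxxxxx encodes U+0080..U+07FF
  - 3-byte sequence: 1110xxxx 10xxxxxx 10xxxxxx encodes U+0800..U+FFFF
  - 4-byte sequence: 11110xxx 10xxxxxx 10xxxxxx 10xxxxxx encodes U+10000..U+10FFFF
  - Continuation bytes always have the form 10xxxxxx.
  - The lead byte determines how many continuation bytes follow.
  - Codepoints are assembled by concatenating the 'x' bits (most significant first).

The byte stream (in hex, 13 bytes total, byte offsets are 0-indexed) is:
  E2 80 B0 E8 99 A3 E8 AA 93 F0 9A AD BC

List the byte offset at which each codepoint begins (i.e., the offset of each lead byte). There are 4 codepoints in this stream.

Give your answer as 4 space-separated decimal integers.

Answer: 0 3 6 9

Derivation:
Byte[0]=E2: 3-byte lead, need 2 cont bytes. acc=0x2
Byte[1]=80: continuation. acc=(acc<<6)|0x00=0x80
Byte[2]=B0: continuation. acc=(acc<<6)|0x30=0x2030
Completed: cp=U+2030 (starts at byte 0)
Byte[3]=E8: 3-byte lead, need 2 cont bytes. acc=0x8
Byte[4]=99: continuation. acc=(acc<<6)|0x19=0x219
Byte[5]=A3: continuation. acc=(acc<<6)|0x23=0x8663
Completed: cp=U+8663 (starts at byte 3)
Byte[6]=E8: 3-byte lead, need 2 cont bytes. acc=0x8
Byte[7]=AA: continuation. acc=(acc<<6)|0x2A=0x22A
Byte[8]=93: continuation. acc=(acc<<6)|0x13=0x8A93
Completed: cp=U+8A93 (starts at byte 6)
Byte[9]=F0: 4-byte lead, need 3 cont bytes. acc=0x0
Byte[10]=9A: continuation. acc=(acc<<6)|0x1A=0x1A
Byte[11]=AD: continuation. acc=(acc<<6)|0x2D=0x6AD
Byte[12]=BC: continuation. acc=(acc<<6)|0x3C=0x1AB7C
Completed: cp=U+1AB7C (starts at byte 9)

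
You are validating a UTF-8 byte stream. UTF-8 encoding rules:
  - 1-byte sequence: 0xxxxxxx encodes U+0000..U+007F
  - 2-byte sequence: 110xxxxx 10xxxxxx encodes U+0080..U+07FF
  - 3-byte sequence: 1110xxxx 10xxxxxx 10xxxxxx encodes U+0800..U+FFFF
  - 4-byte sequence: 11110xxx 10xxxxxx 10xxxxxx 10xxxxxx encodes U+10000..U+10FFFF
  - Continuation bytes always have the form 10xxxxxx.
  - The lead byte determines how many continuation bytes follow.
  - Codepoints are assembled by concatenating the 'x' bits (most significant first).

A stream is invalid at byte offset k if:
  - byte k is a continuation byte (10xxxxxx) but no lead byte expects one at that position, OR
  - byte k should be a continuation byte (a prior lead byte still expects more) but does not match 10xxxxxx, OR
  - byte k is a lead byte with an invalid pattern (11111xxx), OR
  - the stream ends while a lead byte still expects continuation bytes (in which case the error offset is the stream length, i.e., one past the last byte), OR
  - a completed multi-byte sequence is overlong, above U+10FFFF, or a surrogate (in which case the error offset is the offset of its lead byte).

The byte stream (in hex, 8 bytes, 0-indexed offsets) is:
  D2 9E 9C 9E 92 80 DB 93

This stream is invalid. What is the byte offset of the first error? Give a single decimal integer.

Answer: 2

Derivation:
Byte[0]=D2: 2-byte lead, need 1 cont bytes. acc=0x12
Byte[1]=9E: continuation. acc=(acc<<6)|0x1E=0x49E
Completed: cp=U+049E (starts at byte 0)
Byte[2]=9C: INVALID lead byte (not 0xxx/110x/1110/11110)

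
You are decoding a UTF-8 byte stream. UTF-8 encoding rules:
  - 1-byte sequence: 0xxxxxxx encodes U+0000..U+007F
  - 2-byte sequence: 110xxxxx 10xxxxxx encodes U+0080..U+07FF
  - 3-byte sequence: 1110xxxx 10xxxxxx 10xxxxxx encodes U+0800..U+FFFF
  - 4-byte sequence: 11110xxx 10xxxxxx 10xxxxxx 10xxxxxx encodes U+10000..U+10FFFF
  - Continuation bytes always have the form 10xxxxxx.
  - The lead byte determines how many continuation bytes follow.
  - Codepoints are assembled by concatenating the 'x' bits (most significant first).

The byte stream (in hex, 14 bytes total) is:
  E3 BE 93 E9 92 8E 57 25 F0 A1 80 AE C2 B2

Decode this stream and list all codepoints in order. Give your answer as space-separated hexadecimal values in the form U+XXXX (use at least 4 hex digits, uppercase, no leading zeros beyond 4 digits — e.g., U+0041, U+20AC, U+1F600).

Answer: U+3F93 U+948E U+0057 U+0025 U+2102E U+00B2

Derivation:
Byte[0]=E3: 3-byte lead, need 2 cont bytes. acc=0x3
Byte[1]=BE: continuation. acc=(acc<<6)|0x3E=0xFE
Byte[2]=93: continuation. acc=(acc<<6)|0x13=0x3F93
Completed: cp=U+3F93 (starts at byte 0)
Byte[3]=E9: 3-byte lead, need 2 cont bytes. acc=0x9
Byte[4]=92: continuation. acc=(acc<<6)|0x12=0x252
Byte[5]=8E: continuation. acc=(acc<<6)|0x0E=0x948E
Completed: cp=U+948E (starts at byte 3)
Byte[6]=57: 1-byte ASCII. cp=U+0057
Byte[7]=25: 1-byte ASCII. cp=U+0025
Byte[8]=F0: 4-byte lead, need 3 cont bytes. acc=0x0
Byte[9]=A1: continuation. acc=(acc<<6)|0x21=0x21
Byte[10]=80: continuation. acc=(acc<<6)|0x00=0x840
Byte[11]=AE: continuation. acc=(acc<<6)|0x2E=0x2102E
Completed: cp=U+2102E (starts at byte 8)
Byte[12]=C2: 2-byte lead, need 1 cont bytes. acc=0x2
Byte[13]=B2: continuation. acc=(acc<<6)|0x32=0xB2
Completed: cp=U+00B2 (starts at byte 12)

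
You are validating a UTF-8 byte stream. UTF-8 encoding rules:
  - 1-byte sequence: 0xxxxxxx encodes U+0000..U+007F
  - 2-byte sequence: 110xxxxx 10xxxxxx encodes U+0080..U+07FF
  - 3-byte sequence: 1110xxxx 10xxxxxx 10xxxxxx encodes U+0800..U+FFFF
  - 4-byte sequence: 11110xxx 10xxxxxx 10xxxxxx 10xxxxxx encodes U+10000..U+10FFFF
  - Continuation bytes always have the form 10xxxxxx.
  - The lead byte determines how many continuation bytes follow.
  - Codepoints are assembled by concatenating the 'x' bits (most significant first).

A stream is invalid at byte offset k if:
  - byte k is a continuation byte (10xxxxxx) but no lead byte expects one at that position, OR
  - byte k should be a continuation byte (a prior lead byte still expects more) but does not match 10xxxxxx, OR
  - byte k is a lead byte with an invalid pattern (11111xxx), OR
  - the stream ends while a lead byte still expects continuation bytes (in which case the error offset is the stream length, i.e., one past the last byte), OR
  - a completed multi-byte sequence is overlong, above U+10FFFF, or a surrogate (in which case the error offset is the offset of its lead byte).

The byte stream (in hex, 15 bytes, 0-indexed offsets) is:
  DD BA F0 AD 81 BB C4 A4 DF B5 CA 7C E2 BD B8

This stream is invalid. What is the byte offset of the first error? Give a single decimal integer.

Answer: 11

Derivation:
Byte[0]=DD: 2-byte lead, need 1 cont bytes. acc=0x1D
Byte[1]=BA: continuation. acc=(acc<<6)|0x3A=0x77A
Completed: cp=U+077A (starts at byte 0)
Byte[2]=F0: 4-byte lead, need 3 cont bytes. acc=0x0
Byte[3]=AD: continuation. acc=(acc<<6)|0x2D=0x2D
Byte[4]=81: continuation. acc=(acc<<6)|0x01=0xB41
Byte[5]=BB: continuation. acc=(acc<<6)|0x3B=0x2D07B
Completed: cp=U+2D07B (starts at byte 2)
Byte[6]=C4: 2-byte lead, need 1 cont bytes. acc=0x4
Byte[7]=A4: continuation. acc=(acc<<6)|0x24=0x124
Completed: cp=U+0124 (starts at byte 6)
Byte[8]=DF: 2-byte lead, need 1 cont bytes. acc=0x1F
Byte[9]=B5: continuation. acc=(acc<<6)|0x35=0x7F5
Completed: cp=U+07F5 (starts at byte 8)
Byte[10]=CA: 2-byte lead, need 1 cont bytes. acc=0xA
Byte[11]=7C: expected 10xxxxxx continuation. INVALID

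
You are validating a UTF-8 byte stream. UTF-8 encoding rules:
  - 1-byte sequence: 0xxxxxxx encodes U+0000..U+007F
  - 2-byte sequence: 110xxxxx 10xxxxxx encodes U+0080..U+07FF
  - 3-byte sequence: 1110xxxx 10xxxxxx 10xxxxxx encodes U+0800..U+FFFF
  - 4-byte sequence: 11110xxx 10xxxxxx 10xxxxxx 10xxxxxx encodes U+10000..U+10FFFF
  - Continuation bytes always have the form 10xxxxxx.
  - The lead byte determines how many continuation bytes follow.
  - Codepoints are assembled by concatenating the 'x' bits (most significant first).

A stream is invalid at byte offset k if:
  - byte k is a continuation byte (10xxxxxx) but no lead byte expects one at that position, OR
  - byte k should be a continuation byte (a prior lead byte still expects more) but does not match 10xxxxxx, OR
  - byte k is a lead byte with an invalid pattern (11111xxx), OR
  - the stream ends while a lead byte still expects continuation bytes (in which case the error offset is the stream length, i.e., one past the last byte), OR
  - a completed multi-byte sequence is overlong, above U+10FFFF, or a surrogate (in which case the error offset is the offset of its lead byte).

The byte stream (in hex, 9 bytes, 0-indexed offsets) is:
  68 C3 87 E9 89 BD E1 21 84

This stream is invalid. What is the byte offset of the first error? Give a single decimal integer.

Byte[0]=68: 1-byte ASCII. cp=U+0068
Byte[1]=C3: 2-byte lead, need 1 cont bytes. acc=0x3
Byte[2]=87: continuation. acc=(acc<<6)|0x07=0xC7
Completed: cp=U+00C7 (starts at byte 1)
Byte[3]=E9: 3-byte lead, need 2 cont bytes. acc=0x9
Byte[4]=89: continuation. acc=(acc<<6)|0x09=0x249
Byte[5]=BD: continuation. acc=(acc<<6)|0x3D=0x927D
Completed: cp=U+927D (starts at byte 3)
Byte[6]=E1: 3-byte lead, need 2 cont bytes. acc=0x1
Byte[7]=21: expected 10xxxxxx continuation. INVALID

Answer: 7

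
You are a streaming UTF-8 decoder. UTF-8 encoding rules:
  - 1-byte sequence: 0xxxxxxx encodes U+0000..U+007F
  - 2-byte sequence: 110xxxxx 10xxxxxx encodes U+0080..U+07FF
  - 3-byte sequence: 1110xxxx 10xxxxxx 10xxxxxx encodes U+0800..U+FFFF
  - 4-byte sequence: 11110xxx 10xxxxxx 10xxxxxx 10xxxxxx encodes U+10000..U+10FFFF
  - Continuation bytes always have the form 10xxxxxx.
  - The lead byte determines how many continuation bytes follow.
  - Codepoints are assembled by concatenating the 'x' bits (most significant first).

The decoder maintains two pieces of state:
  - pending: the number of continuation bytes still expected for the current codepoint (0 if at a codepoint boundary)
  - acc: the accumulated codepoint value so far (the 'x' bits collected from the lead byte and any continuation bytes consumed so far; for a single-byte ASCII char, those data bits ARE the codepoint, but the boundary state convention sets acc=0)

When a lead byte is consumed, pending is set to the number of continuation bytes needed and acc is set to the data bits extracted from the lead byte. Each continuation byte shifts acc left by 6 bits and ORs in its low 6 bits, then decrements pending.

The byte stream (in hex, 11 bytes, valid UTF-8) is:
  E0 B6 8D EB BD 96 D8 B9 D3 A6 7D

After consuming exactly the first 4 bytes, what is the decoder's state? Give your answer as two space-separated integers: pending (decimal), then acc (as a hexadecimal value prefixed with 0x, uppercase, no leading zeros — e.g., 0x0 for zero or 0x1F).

Byte[0]=E0: 3-byte lead. pending=2, acc=0x0
Byte[1]=B6: continuation. acc=(acc<<6)|0x36=0x36, pending=1
Byte[2]=8D: continuation. acc=(acc<<6)|0x0D=0xD8D, pending=0
Byte[3]=EB: 3-byte lead. pending=2, acc=0xB

Answer: 2 0xB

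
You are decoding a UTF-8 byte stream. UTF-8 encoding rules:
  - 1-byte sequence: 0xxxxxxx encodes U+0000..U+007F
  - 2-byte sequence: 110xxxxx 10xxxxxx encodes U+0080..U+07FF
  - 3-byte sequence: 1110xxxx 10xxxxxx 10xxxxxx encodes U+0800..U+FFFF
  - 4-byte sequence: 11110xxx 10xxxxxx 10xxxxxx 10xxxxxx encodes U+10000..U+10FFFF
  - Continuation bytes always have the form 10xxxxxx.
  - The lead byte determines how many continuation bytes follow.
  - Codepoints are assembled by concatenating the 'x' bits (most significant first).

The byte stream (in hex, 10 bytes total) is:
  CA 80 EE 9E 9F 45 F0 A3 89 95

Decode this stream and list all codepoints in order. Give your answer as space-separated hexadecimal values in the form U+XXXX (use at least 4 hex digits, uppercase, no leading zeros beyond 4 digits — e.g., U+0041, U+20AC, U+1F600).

Answer: U+0280 U+E79F U+0045 U+23255

Derivation:
Byte[0]=CA: 2-byte lead, need 1 cont bytes. acc=0xA
Byte[1]=80: continuation. acc=(acc<<6)|0x00=0x280
Completed: cp=U+0280 (starts at byte 0)
Byte[2]=EE: 3-byte lead, need 2 cont bytes. acc=0xE
Byte[3]=9E: continuation. acc=(acc<<6)|0x1E=0x39E
Byte[4]=9F: continuation. acc=(acc<<6)|0x1F=0xE79F
Completed: cp=U+E79F (starts at byte 2)
Byte[5]=45: 1-byte ASCII. cp=U+0045
Byte[6]=F0: 4-byte lead, need 3 cont bytes. acc=0x0
Byte[7]=A3: continuation. acc=(acc<<6)|0x23=0x23
Byte[8]=89: continuation. acc=(acc<<6)|0x09=0x8C9
Byte[9]=95: continuation. acc=(acc<<6)|0x15=0x23255
Completed: cp=U+23255 (starts at byte 6)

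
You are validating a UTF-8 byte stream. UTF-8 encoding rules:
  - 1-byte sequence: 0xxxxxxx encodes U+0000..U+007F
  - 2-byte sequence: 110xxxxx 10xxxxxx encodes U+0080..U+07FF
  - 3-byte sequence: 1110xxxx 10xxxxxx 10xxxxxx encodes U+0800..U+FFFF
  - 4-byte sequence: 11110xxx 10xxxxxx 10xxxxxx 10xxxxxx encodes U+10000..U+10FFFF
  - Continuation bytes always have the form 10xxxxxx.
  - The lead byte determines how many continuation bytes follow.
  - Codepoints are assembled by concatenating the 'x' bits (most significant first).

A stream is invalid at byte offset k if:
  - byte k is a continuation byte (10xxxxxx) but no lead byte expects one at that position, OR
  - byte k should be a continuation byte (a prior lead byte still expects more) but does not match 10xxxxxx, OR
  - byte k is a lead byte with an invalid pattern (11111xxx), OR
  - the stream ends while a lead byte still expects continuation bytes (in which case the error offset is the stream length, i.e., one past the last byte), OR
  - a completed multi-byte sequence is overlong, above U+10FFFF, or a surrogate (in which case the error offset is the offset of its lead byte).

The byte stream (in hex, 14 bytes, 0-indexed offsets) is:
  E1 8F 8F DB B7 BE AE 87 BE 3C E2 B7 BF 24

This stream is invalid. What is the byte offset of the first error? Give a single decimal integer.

Byte[0]=E1: 3-byte lead, need 2 cont bytes. acc=0x1
Byte[1]=8F: continuation. acc=(acc<<6)|0x0F=0x4F
Byte[2]=8F: continuation. acc=(acc<<6)|0x0F=0x13CF
Completed: cp=U+13CF (starts at byte 0)
Byte[3]=DB: 2-byte lead, need 1 cont bytes. acc=0x1B
Byte[4]=B7: continuation. acc=(acc<<6)|0x37=0x6F7
Completed: cp=U+06F7 (starts at byte 3)
Byte[5]=BE: INVALID lead byte (not 0xxx/110x/1110/11110)

Answer: 5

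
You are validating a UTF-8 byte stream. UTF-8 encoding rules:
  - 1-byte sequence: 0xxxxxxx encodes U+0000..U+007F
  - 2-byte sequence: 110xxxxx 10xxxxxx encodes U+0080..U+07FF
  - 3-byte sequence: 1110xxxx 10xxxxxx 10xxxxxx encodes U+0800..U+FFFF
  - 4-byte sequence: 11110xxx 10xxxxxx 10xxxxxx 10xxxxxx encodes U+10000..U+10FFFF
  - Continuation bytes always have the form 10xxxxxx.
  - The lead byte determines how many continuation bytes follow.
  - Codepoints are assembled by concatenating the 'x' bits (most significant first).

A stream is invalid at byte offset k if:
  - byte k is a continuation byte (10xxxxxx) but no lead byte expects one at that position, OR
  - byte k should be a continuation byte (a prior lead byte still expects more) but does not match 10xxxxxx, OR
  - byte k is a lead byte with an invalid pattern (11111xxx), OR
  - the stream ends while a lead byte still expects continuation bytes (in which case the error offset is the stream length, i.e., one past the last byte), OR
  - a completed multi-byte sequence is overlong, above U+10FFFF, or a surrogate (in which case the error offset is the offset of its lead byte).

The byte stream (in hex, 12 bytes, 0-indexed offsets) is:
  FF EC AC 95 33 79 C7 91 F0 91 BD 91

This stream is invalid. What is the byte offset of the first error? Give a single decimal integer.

Byte[0]=FF: INVALID lead byte (not 0xxx/110x/1110/11110)

Answer: 0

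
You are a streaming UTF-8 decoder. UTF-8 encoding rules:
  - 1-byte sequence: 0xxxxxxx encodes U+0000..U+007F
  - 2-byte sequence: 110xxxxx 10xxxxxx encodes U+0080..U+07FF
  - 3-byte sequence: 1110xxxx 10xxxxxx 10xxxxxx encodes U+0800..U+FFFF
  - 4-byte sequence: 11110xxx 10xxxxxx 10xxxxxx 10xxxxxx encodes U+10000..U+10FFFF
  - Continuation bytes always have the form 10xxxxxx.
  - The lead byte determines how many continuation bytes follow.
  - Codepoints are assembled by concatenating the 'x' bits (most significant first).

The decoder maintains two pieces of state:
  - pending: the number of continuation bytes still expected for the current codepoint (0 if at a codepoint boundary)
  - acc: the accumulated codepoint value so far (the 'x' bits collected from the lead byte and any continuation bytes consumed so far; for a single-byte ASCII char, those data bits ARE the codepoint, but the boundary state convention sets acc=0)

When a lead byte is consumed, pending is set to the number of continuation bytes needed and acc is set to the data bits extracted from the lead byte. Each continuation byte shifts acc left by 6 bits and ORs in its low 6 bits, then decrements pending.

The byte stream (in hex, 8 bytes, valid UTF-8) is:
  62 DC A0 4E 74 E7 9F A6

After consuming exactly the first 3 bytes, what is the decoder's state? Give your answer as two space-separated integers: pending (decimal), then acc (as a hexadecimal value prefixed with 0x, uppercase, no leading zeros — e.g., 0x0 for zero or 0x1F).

Byte[0]=62: 1-byte. pending=0, acc=0x0
Byte[1]=DC: 2-byte lead. pending=1, acc=0x1C
Byte[2]=A0: continuation. acc=(acc<<6)|0x20=0x720, pending=0

Answer: 0 0x720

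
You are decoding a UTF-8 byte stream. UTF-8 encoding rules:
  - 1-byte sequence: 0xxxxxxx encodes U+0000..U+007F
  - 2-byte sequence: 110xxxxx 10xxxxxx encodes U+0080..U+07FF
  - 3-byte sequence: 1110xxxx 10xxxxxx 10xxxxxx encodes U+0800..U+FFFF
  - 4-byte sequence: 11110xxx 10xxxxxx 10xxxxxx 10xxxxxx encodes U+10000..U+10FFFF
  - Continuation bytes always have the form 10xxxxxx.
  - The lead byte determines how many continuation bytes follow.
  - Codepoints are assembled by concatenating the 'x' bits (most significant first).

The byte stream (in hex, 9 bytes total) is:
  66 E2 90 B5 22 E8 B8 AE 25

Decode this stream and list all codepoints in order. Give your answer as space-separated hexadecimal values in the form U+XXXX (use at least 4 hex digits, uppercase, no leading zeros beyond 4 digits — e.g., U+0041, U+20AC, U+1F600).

Byte[0]=66: 1-byte ASCII. cp=U+0066
Byte[1]=E2: 3-byte lead, need 2 cont bytes. acc=0x2
Byte[2]=90: continuation. acc=(acc<<6)|0x10=0x90
Byte[3]=B5: continuation. acc=(acc<<6)|0x35=0x2435
Completed: cp=U+2435 (starts at byte 1)
Byte[4]=22: 1-byte ASCII. cp=U+0022
Byte[5]=E8: 3-byte lead, need 2 cont bytes. acc=0x8
Byte[6]=B8: continuation. acc=(acc<<6)|0x38=0x238
Byte[7]=AE: continuation. acc=(acc<<6)|0x2E=0x8E2E
Completed: cp=U+8E2E (starts at byte 5)
Byte[8]=25: 1-byte ASCII. cp=U+0025

Answer: U+0066 U+2435 U+0022 U+8E2E U+0025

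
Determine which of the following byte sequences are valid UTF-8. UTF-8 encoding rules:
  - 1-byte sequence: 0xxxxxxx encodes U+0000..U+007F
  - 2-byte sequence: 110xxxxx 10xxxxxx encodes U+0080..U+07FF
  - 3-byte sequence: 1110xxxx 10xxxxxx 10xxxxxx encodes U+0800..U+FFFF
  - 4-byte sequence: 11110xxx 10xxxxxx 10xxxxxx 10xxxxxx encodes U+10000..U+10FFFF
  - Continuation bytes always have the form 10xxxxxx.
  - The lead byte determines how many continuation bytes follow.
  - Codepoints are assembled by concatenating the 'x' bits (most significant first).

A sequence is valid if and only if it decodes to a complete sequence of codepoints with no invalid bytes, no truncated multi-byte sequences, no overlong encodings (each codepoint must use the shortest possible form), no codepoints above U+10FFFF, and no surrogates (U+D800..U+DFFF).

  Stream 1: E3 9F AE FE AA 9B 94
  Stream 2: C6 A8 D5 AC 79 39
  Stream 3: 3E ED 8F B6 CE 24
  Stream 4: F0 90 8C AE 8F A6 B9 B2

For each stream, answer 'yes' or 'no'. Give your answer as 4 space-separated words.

Stream 1: error at byte offset 3. INVALID
Stream 2: decodes cleanly. VALID
Stream 3: error at byte offset 5. INVALID
Stream 4: error at byte offset 4. INVALID

Answer: no yes no no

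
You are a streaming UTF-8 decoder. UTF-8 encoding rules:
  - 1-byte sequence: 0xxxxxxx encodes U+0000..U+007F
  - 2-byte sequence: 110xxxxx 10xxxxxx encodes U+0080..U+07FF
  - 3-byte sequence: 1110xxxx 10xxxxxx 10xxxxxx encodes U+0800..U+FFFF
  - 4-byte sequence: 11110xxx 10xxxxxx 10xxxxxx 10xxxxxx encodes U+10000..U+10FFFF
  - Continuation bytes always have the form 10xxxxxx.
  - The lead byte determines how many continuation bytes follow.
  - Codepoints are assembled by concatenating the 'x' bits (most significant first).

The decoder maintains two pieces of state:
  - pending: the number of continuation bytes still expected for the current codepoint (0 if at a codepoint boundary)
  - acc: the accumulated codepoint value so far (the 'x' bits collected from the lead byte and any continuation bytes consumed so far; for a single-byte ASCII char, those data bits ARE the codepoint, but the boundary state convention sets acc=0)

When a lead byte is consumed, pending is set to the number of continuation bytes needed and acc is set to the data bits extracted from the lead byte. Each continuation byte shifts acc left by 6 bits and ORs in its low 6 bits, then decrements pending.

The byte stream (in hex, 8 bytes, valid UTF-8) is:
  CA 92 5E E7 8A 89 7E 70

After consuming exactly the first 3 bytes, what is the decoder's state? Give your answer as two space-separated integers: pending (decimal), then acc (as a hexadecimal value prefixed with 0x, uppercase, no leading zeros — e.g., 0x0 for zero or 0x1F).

Answer: 0 0x0

Derivation:
Byte[0]=CA: 2-byte lead. pending=1, acc=0xA
Byte[1]=92: continuation. acc=(acc<<6)|0x12=0x292, pending=0
Byte[2]=5E: 1-byte. pending=0, acc=0x0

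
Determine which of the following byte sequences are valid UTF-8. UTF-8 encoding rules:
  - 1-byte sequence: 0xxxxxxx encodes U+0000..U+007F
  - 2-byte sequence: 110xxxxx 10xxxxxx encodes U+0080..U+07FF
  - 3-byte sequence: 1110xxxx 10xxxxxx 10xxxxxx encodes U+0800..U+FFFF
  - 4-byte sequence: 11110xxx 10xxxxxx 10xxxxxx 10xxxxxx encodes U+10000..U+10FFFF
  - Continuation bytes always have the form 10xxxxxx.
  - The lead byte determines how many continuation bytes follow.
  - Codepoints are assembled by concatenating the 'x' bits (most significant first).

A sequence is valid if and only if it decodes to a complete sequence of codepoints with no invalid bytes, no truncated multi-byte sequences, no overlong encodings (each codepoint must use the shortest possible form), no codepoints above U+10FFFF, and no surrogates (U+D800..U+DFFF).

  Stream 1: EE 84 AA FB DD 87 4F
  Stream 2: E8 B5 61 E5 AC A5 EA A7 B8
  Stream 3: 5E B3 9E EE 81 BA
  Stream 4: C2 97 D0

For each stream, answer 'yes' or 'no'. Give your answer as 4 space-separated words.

Stream 1: error at byte offset 3. INVALID
Stream 2: error at byte offset 2. INVALID
Stream 3: error at byte offset 1. INVALID
Stream 4: error at byte offset 3. INVALID

Answer: no no no no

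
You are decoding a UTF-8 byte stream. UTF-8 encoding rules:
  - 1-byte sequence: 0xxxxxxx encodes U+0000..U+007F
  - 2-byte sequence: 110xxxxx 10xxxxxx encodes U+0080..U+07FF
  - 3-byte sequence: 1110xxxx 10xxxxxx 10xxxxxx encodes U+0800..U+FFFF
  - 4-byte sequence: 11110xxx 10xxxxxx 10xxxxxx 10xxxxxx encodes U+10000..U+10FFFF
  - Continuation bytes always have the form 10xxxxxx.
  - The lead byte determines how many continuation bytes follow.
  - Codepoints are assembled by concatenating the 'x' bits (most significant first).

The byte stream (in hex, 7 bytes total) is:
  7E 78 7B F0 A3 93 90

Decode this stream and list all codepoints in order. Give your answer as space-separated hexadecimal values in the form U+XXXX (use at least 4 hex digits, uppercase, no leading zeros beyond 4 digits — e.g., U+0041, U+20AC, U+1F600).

Byte[0]=7E: 1-byte ASCII. cp=U+007E
Byte[1]=78: 1-byte ASCII. cp=U+0078
Byte[2]=7B: 1-byte ASCII. cp=U+007B
Byte[3]=F0: 4-byte lead, need 3 cont bytes. acc=0x0
Byte[4]=A3: continuation. acc=(acc<<6)|0x23=0x23
Byte[5]=93: continuation. acc=(acc<<6)|0x13=0x8D3
Byte[6]=90: continuation. acc=(acc<<6)|0x10=0x234D0
Completed: cp=U+234D0 (starts at byte 3)

Answer: U+007E U+0078 U+007B U+234D0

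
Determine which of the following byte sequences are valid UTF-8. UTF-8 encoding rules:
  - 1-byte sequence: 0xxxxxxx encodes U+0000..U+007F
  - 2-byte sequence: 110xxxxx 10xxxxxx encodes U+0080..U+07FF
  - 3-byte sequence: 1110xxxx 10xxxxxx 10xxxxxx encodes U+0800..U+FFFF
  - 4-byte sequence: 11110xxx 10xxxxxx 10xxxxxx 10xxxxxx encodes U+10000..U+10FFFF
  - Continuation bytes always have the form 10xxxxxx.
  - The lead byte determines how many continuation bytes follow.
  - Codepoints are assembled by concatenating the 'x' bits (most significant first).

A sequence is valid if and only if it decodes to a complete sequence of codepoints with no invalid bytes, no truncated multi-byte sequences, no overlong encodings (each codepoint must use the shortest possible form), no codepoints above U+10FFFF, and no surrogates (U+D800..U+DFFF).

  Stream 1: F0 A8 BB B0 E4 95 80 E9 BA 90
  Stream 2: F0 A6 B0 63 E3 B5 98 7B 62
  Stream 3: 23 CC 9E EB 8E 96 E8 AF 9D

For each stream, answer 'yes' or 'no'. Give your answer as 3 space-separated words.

Answer: yes no yes

Derivation:
Stream 1: decodes cleanly. VALID
Stream 2: error at byte offset 3. INVALID
Stream 3: decodes cleanly. VALID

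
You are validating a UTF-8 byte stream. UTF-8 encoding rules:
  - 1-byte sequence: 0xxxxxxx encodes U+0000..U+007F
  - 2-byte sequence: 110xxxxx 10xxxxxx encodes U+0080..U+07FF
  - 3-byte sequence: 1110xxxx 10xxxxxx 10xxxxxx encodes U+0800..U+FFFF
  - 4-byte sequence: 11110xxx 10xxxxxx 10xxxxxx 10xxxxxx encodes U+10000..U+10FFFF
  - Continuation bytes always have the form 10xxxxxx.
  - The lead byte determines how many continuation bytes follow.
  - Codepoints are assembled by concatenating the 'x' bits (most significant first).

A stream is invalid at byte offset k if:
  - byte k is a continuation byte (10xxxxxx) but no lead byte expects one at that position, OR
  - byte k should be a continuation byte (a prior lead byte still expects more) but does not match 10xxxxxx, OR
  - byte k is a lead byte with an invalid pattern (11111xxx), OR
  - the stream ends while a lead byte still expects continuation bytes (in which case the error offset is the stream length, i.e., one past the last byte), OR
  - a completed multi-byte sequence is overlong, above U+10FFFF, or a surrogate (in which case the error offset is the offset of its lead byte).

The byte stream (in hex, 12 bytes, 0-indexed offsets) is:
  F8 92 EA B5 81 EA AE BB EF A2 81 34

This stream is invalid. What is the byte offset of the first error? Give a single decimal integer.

Byte[0]=F8: INVALID lead byte (not 0xxx/110x/1110/11110)

Answer: 0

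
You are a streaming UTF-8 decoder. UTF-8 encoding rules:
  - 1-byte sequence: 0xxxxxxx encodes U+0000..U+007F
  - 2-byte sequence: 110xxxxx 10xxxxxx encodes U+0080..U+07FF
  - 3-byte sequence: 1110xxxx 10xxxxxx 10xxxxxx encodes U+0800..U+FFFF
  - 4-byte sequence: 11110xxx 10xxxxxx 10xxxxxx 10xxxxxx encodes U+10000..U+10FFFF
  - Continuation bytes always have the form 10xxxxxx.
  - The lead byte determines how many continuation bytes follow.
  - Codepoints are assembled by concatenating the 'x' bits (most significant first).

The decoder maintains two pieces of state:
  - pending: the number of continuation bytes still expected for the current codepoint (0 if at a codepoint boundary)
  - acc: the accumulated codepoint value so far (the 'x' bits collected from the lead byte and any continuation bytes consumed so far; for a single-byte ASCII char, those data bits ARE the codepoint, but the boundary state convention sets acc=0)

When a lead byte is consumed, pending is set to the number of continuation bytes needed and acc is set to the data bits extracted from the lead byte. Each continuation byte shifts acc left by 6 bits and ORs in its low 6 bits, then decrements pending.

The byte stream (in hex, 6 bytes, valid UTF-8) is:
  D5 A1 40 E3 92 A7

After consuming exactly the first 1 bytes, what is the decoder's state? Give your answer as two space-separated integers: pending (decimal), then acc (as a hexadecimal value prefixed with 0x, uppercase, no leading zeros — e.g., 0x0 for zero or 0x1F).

Answer: 1 0x15

Derivation:
Byte[0]=D5: 2-byte lead. pending=1, acc=0x15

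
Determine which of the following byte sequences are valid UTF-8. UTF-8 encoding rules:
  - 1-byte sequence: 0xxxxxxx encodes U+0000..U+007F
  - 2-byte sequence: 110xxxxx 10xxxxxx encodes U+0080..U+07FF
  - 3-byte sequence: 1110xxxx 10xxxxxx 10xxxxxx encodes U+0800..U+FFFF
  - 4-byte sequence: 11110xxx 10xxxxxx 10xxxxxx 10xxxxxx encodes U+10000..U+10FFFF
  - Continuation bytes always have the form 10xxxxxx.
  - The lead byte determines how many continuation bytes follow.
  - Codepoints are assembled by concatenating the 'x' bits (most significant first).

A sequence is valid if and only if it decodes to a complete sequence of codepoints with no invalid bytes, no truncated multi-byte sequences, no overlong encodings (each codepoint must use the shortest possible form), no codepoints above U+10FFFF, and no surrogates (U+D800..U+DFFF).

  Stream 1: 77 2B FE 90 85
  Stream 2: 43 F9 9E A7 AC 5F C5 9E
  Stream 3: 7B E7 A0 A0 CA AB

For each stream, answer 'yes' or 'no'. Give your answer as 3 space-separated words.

Stream 1: error at byte offset 2. INVALID
Stream 2: error at byte offset 1. INVALID
Stream 3: decodes cleanly. VALID

Answer: no no yes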